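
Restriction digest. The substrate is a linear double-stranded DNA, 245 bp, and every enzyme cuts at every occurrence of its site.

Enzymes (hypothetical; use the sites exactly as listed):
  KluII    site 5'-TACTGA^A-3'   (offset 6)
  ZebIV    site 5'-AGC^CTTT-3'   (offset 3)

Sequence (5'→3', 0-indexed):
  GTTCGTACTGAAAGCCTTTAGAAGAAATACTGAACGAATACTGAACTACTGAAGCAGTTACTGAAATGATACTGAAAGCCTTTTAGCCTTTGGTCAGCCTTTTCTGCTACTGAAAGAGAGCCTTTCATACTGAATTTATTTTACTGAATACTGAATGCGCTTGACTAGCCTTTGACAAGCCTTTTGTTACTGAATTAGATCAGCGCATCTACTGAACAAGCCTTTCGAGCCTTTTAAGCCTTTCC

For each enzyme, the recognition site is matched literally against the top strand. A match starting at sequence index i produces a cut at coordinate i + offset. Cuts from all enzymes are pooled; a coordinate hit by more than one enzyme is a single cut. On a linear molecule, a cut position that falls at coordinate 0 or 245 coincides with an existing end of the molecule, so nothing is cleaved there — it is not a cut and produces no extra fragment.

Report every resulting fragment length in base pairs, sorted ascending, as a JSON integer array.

Site scan:
  KluII (TACTGAA, off=6): starts [5, 27, 38, 46, 58, 69, 107, 127, 141, 148, 187, 209] → cuts [11, 33, 44, 52, 64, 75, 113, 133, 147, 154, 193, 215]
  ZebIV (AGCCTTT, off=3): starts [12, 76, 84, 95, 118, 166, 177, 218, 227, 236] → cuts [15, 79, 87, 98, 121, 169, 180, 221, 230, 239]

All cut coordinates (distinct, sorted): [11, 15, 33, 44, 52, 64, 75, 79, 87, 98, 113, 121, 133, 147, 154, 169, 180, 193, 215, 221, 230, 239]

Fragment lengths:
  [0,11): 11 bp
  [11,15): 4 bp
  [15,33): 18 bp
  [33,44): 11 bp
  [44,52): 8 bp
  [52,64): 12 bp
  [64,75): 11 bp
  [75,79): 4 bp
  [79,87): 8 bp
  [87,98): 11 bp
  [98,113): 15 bp
  [113,121): 8 bp
  [121,133): 12 bp
  [133,147): 14 bp
  [147,154): 7 bp
  [154,169): 15 bp
  [169,180): 11 bp
  [180,193): 13 bp
  [193,215): 22 bp
  [215,221): 6 bp
  [221,230): 9 bp
  [230,239): 9 bp
  [239,245): 6 bp

[4,4,6,6,7,8,8,8,9,9,11,11,11,11,11,12,12,13,14,15,15,18,22]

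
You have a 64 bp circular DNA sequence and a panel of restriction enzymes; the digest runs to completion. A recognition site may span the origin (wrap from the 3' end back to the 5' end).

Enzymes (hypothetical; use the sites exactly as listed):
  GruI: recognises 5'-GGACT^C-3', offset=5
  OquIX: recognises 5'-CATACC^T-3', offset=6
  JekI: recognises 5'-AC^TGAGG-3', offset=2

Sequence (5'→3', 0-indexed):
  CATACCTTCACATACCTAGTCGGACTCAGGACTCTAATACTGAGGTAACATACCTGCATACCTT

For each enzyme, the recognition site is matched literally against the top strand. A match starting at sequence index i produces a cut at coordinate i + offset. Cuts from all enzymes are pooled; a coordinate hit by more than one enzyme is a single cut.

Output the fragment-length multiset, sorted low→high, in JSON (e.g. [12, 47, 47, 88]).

Scan for sites:
  GruI (GGACTC, off=5): starts [21, 28] → cuts [26, 33]
  OquIX (CATACCT, off=6): starts [0, 10, 48, 56] → cuts [6, 16, 54, 62]
  JekI (ACTGAGG, off=2): starts [38] → cuts [40]

All cut coordinates (distinct, sorted): [6, 16, 26, 33, 40, 54, 62]

Fragments:
  6→16: 10 bp
  16→26: 10 bp
  26→33: 7 bp
  33→40: 7 bp
  40→54: 14 bp
  54→62: 8 bp
  62→6 (wrap): 64-62+6 = 8 bp

[7,7,8,8,10,10,14]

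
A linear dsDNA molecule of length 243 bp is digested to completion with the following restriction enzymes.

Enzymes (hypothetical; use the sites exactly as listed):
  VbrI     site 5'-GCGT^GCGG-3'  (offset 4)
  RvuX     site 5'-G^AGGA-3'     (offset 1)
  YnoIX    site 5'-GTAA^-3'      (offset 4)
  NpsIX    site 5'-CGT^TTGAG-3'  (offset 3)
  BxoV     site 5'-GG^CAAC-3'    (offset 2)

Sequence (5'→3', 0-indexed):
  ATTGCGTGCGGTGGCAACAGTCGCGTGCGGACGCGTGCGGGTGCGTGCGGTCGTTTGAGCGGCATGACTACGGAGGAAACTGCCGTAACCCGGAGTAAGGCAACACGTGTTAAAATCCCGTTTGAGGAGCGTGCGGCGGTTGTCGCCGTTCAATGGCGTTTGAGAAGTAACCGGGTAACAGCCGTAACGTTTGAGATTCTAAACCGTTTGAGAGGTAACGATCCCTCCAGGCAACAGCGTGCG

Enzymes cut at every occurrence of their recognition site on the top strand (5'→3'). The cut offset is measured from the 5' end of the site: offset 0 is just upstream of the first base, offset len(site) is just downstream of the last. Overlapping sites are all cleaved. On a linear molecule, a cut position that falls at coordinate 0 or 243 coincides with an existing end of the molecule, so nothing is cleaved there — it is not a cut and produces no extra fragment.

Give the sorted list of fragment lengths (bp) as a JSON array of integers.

[2,3,3,7,7,8,8,8,9,10,10,10,11,11,12,12,13,15,17,19,21,27]

Site scan:
  VbrI (GCGTGCGG, off=4): starts [3, 22, 32, 42, 128] → cuts [7, 26, 36, 46, 132]
  RvuX (GAGGA, off=1): starts [72, 123] → cuts [73, 124]
  YnoIX (GTAA, off=4): starts [84, 94, 166, 174, 183, 214] → cuts [88, 98, 170, 178, 187, 218]
  NpsIX (CGTTTGAG, off=3): starts [51, 118, 156, 187, 204] → cuts [54, 121, 159, 190, 207]
  BxoV (GGCAAC, off=2): starts [12, 98, 229] → cuts [14, 100, 231]

Pooled cuts: [7, 14, 26, 36, 46, 54, 73, 88, 98, 100, 121, 124, 132, 159, 170, 178, 187, 190, 207, 218, 231]

Fragments:
  [0,7): 7 bp
  [7,14): 7 bp
  [14,26): 12 bp
  [26,36): 10 bp
  [36,46): 10 bp
  [46,54): 8 bp
  [54,73): 19 bp
  [73,88): 15 bp
  [88,98): 10 bp
  [98,100): 2 bp
  [100,121): 21 bp
  [121,124): 3 bp
  [124,132): 8 bp
  [132,159): 27 bp
  [159,170): 11 bp
  [170,178): 8 bp
  [178,187): 9 bp
  [187,190): 3 bp
  [190,207): 17 bp
  [207,218): 11 bp
  [218,231): 13 bp
  [231,243): 12 bp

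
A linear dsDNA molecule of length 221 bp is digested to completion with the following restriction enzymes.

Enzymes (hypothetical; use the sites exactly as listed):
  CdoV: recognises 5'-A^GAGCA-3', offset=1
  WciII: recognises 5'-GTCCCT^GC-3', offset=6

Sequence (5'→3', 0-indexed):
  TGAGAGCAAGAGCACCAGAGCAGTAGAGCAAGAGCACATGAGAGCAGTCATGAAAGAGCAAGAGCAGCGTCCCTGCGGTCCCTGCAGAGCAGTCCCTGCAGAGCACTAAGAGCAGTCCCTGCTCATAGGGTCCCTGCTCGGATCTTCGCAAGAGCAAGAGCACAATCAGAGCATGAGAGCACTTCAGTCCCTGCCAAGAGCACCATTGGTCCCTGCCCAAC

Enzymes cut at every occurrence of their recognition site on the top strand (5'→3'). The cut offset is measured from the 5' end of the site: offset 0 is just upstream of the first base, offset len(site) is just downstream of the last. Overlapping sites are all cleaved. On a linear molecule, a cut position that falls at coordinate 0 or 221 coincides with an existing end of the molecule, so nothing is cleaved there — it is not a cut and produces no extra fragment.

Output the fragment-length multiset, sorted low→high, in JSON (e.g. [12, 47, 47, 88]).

Scan for sites:
  CdoV AGAGCA/1: at [2, 8, 16, 24, 30, 40, 54, 60, 85, 99, 108, 150, 156, 167, 175, 196] ⇒ [3, 9, 17, 25, 31, 41, 55, 61, 86, 100, 109, 151, 157, 168, 176, 197]
  WciII GTCCCTGC/6: at [68, 77, 91, 114, 129, 186, 208] ⇒ [74, 83, 97, 120, 135, 192, 214]

Pooled cuts: [3, 9, 17, 25, 31, 41, 55, 61, 74, 83, 86, 97, 100, 109, 120, 135, 151, 157, 168, 176, 192, 197, 214]

Fragments:
  [0,3): 3 bp
  [3,9): 6 bp
  [9,17): 8 bp
  [17,25): 8 bp
  [25,31): 6 bp
  [31,41): 10 bp
  [41,55): 14 bp
  [55,61): 6 bp
  [61,74): 13 bp
  [74,83): 9 bp
  [83,86): 3 bp
  [86,97): 11 bp
  [97,100): 3 bp
  [100,109): 9 bp
  [109,120): 11 bp
  [120,135): 15 bp
  [135,151): 16 bp
  [151,157): 6 bp
  [157,168): 11 bp
  [168,176): 8 bp
  [176,192): 16 bp
  [192,197): 5 bp
  [197,214): 17 bp
  [214,221): 7 bp

[3,3,3,5,6,6,6,6,7,8,8,8,9,9,10,11,11,11,13,14,15,16,16,17]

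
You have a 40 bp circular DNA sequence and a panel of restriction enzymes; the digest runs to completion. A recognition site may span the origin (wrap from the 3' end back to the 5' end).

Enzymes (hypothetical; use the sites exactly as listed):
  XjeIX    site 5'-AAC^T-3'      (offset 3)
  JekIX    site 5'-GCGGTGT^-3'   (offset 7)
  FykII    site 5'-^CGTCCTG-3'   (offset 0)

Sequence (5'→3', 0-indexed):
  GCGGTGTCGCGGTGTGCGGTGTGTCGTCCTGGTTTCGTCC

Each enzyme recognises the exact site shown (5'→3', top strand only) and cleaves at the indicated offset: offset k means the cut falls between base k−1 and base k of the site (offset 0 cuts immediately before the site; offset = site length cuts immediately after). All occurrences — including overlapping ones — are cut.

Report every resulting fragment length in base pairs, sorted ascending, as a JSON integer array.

[2,7,8,23]

Site scan:
  XjeIX (AACT, off=3): no sites
  JekIX GCGGTGT/7: at [0, 8, 15] ⇒ [7, 15, 22]
  FykII CGTCCTG/0: at [24] ⇒ [24]

Pooled cuts: [7, 15, 22, 24]

Fragments:
  7→15: 8 bp
  15→22: 7 bp
  22→24: 2 bp
  24→7 (wrap): 40-24+7 = 23 bp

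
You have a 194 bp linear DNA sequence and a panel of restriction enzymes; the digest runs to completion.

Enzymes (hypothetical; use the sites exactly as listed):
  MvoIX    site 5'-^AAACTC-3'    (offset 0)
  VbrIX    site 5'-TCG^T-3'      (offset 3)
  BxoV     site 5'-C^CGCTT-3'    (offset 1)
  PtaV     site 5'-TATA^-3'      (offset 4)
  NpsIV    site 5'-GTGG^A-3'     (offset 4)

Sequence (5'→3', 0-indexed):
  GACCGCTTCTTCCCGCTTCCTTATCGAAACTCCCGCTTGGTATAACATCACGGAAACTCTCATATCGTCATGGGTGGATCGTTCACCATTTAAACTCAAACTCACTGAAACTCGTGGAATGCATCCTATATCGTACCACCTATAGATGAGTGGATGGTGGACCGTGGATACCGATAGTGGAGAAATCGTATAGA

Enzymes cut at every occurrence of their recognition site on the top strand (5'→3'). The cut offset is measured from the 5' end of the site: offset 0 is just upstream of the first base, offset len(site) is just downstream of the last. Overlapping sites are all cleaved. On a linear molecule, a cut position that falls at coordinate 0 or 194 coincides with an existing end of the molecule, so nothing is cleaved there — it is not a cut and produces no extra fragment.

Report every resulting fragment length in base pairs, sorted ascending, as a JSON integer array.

Per-enzyme occurrences:
  MvoIX (AAACTC, off=0): starts [26, 53, 91, 97, 107] → cuts [26, 53, 91, 97, 107]
  VbrIX (TCGT, off=3): starts [64, 78, 111, 130, 185] → cuts [67, 81, 114, 133, 188]
  BxoV (CCGCTT, off=1): starts [2, 12, 32] → cuts [3, 13, 33]
  PtaV (TATA, off=4): starts [40, 126, 140, 188] → cuts [44, 130, 144, 192]
  NpsIV (GTGGA, off=4): starts [73, 113, 149, 156, 163, 176] → cuts [77, 117, 153, 160, 167, 180]

All cut coordinates (distinct, sorted): [3, 13, 26, 33, 44, 53, 67, 77, 81, 91, 97, 107, 114, 117, 130, 133, 144, 153, 160, 167, 180, 188, 192]

Fragment lengths:
  [0,3): 3 bp
  [3,13): 10 bp
  [13,26): 13 bp
  [26,33): 7 bp
  [33,44): 11 bp
  [44,53): 9 bp
  [53,67): 14 bp
  [67,77): 10 bp
  [77,81): 4 bp
  [81,91): 10 bp
  [91,97): 6 bp
  [97,107): 10 bp
  [107,114): 7 bp
  [114,117): 3 bp
  [117,130): 13 bp
  [130,133): 3 bp
  [133,144): 11 bp
  [144,153): 9 bp
  [153,160): 7 bp
  [160,167): 7 bp
  [167,180): 13 bp
  [180,188): 8 bp
  [188,192): 4 bp
  [192,194): 2 bp

[2,3,3,3,4,4,6,7,7,7,7,8,9,9,10,10,10,10,11,11,13,13,13,14]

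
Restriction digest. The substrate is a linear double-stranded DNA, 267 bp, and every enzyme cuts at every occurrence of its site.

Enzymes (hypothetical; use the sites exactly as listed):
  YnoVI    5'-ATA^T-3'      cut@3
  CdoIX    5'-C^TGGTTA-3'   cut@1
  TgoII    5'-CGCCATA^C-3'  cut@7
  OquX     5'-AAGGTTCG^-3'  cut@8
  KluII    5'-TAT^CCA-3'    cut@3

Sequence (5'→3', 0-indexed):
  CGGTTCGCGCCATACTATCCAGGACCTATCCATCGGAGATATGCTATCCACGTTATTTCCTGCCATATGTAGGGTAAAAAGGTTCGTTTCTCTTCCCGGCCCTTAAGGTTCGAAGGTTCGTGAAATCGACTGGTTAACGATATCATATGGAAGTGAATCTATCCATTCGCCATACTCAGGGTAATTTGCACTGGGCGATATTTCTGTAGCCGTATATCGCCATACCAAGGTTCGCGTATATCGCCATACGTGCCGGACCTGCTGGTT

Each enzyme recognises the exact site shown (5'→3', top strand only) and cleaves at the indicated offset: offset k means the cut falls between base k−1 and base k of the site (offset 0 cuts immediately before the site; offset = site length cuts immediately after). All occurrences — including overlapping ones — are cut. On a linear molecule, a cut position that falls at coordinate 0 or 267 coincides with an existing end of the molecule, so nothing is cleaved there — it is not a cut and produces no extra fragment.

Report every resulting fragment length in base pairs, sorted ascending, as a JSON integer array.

Scan for sites:
  YnoVI ATAT/3: at [38, 64, 139, 144, 197, 213, 237] ⇒ [41, 67, 142, 147, 200, 216, 240]
  CdoIX CTGGTTA/1: at [129] ⇒ [130]
  TgoII CGCCATAC/7: at [7, 167, 217, 241] ⇒ [14, 174, 224, 248]
  OquX AAGGTTCG/8: at [78, 104, 112, 226] ⇒ [86, 112, 120, 234]
  KluII TATCCA/3: at [15, 26, 44, 159] ⇒ [18, 29, 47, 162]

Pooled cuts: [14, 18, 29, 41, 47, 67, 86, 112, 120, 130, 142, 147, 162, 174, 200, 216, 224, 234, 240, 248]

Fragment lengths:
  [0,14): 14 bp
  [14,18): 4 bp
  [18,29): 11 bp
  [29,41): 12 bp
  [41,47): 6 bp
  [47,67): 20 bp
  [67,86): 19 bp
  [86,112): 26 bp
  [112,120): 8 bp
  [120,130): 10 bp
  [130,142): 12 bp
  [142,147): 5 bp
  [147,162): 15 bp
  [162,174): 12 bp
  [174,200): 26 bp
  [200,216): 16 bp
  [216,224): 8 bp
  [224,234): 10 bp
  [234,240): 6 bp
  [240,248): 8 bp
  [248,267): 19 bp

[4,5,6,6,8,8,8,10,10,11,12,12,12,14,15,16,19,19,20,26,26]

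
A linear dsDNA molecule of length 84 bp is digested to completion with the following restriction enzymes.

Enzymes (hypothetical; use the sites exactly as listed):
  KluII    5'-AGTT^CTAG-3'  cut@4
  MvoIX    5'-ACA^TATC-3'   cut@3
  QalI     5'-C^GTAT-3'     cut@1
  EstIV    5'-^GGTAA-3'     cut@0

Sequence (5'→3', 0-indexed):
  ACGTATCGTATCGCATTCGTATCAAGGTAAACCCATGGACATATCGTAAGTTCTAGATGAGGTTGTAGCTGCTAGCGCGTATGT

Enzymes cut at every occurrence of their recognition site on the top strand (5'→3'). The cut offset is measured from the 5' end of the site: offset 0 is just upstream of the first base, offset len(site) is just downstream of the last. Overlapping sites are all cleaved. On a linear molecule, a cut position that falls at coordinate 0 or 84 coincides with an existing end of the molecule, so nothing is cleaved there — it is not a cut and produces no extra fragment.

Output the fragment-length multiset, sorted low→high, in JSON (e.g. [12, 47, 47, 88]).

Site scan:
  KluII (AGTTCTAG, off=4): starts [48] → cuts [52]
  MvoIX (ACATATC, off=3): starts [38] → cuts [41]
  QalI (CGTAT, off=1): starts [1, 6, 17, 77] → cuts [2, 7, 18, 78]
  EstIV (GGTAA, off=0): starts [25] → cuts [25]

All cut coordinates (distinct, sorted): [2, 7, 18, 25, 41, 52, 78]

Fragment lengths:
  [0,2): 2 bp
  [2,7): 5 bp
  [7,18): 11 bp
  [18,25): 7 bp
  [25,41): 16 bp
  [41,52): 11 bp
  [52,78): 26 bp
  [78,84): 6 bp

[2,5,6,7,11,11,16,26]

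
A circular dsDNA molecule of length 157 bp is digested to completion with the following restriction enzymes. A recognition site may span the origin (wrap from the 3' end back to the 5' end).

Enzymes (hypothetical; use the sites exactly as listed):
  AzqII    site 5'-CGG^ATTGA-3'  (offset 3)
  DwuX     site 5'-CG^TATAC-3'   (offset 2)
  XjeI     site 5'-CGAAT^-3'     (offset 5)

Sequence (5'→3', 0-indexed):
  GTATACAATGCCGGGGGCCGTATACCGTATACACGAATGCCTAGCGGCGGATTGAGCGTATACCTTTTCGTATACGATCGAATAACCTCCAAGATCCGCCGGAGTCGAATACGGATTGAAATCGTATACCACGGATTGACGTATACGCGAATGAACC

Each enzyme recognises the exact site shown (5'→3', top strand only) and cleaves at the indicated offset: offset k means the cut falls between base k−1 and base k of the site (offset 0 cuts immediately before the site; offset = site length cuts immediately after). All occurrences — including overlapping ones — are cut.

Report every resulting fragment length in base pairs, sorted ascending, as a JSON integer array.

[4,6,7,7,8,10,10,11,11,12,12,13,19,27]

Per-enzyme occurrences:
  AzqII CGGATTGA/3: at [47, 111, 131] ⇒ [50, 114, 134]
  DwuX CGTATAC/2: at [18, 25, 56, 68, 122, 139, 156] ⇒ [1, 20, 27, 58, 70, 124, 141]
  XjeI CGAAT/5: at [33, 78, 105, 147] ⇒ [38, 83, 110, 152]

All cut coordinates (distinct, sorted): [1, 20, 27, 38, 50, 58, 70, 83, 110, 114, 124, 134, 141, 152]

Fragment lengths:
  1→20: 19 bp
  20→27: 7 bp
  27→38: 11 bp
  38→50: 12 bp
  50→58: 8 bp
  58→70: 12 bp
  70→83: 13 bp
  83→110: 27 bp
  110→114: 4 bp
  114→124: 10 bp
  124→134: 10 bp
  134→141: 7 bp
  141→152: 11 bp
  152→1 (wrap): 157-152+1 = 6 bp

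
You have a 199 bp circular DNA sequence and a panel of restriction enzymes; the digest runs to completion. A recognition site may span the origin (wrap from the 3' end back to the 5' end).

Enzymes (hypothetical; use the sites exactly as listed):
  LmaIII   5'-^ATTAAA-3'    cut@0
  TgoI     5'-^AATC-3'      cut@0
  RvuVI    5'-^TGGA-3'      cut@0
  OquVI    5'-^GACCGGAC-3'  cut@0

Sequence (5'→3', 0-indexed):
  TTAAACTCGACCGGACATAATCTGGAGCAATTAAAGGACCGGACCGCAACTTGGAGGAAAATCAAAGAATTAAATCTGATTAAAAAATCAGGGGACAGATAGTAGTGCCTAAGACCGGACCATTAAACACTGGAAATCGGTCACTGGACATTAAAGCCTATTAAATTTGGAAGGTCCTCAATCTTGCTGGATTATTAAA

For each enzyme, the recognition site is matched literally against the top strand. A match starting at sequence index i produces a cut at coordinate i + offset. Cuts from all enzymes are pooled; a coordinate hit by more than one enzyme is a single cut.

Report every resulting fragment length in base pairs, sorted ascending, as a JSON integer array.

Site scan:
  LmaIII ATTAAA/0: at [29, 68, 78, 121, 149, 159, 193, 198] ⇒ [29, 68, 78, 121, 149, 159, 193, 198]
  TgoI AATC/0: at [18, 59, 72, 85, 134, 179] ⇒ [18, 59, 72, 85, 134, 179]
  RvuVI TGGA/0: at [22, 51, 130, 144, 167, 187] ⇒ [22, 51, 130, 144, 167, 187]
  OquVI GACCGGAC/0: at [8, 36, 112] ⇒ [8, 36, 112]

All cut coordinates (distinct, sorted): [8, 18, 22, 29, 36, 51, 59, 68, 72, 78, 85, 112, 121, 130, 134, 144, 149, 159, 167, 179, 187, 193, 198]

Fragments:
  8→18: 10 bp
  18→22: 4 bp
  22→29: 7 bp
  29→36: 7 bp
  36→51: 15 bp
  51→59: 8 bp
  59→68: 9 bp
  68→72: 4 bp
  72→78: 6 bp
  78→85: 7 bp
  85→112: 27 bp
  112→121: 9 bp
  121→130: 9 bp
  130→134: 4 bp
  134→144: 10 bp
  144→149: 5 bp
  149→159: 10 bp
  159→167: 8 bp
  167→179: 12 bp
  179→187: 8 bp
  187→193: 6 bp
  193→198: 5 bp
  198→8 (wrap): 199-198+8 = 9 bp

[4,4,4,5,5,6,6,7,7,7,8,8,8,9,9,9,9,10,10,10,12,15,27]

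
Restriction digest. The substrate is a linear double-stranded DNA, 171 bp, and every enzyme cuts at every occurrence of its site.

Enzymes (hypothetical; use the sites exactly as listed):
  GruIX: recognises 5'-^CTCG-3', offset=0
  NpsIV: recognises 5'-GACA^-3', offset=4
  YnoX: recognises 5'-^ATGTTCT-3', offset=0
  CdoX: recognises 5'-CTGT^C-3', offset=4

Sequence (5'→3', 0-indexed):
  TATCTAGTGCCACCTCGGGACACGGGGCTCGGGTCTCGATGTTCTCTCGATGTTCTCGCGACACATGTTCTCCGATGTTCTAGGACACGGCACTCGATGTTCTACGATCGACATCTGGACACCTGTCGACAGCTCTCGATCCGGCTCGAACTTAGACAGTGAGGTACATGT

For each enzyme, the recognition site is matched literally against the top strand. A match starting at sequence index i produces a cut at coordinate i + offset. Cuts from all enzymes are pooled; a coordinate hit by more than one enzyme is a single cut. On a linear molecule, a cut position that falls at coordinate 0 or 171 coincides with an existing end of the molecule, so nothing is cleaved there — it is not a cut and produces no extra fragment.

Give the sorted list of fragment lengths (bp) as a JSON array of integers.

[1,3,4,4,4,5,5,5,5,5,7,7,8,9,9,10,10,13,13,13,14,17]

Site scan:
  GruIX (CTCG, off=0): starts [13, 27, 34, 45, 54, 92, 134, 144] → cuts [13, 27, 34, 45, 54, 92, 134, 144]
  NpsIV (GACA, off=4): starts [18, 59, 83, 109, 117, 127, 154] → cuts [22, 63, 87, 113, 121, 131, 158]
  YnoX (ATGTTCT, off=0): starts [38, 49, 64, 74, 96] → cuts [38, 49, 64, 74, 96]
  CdoX (CTGTC, off=4): starts [122] → cuts [126]

Pooled cuts: [13, 22, 27, 34, 38, 45, 49, 54, 63, 64, 74, 87, 92, 96, 113, 121, 126, 131, 134, 144, 158]

Fragments:
  [0,13): 13 bp
  [13,22): 9 bp
  [22,27): 5 bp
  [27,34): 7 bp
  [34,38): 4 bp
  [38,45): 7 bp
  [45,49): 4 bp
  [49,54): 5 bp
  [54,63): 9 bp
  [63,64): 1 bp
  [64,74): 10 bp
  [74,87): 13 bp
  [87,92): 5 bp
  [92,96): 4 bp
  [96,113): 17 bp
  [113,121): 8 bp
  [121,126): 5 bp
  [126,131): 5 bp
  [131,134): 3 bp
  [134,144): 10 bp
  [144,158): 14 bp
  [158,171): 13 bp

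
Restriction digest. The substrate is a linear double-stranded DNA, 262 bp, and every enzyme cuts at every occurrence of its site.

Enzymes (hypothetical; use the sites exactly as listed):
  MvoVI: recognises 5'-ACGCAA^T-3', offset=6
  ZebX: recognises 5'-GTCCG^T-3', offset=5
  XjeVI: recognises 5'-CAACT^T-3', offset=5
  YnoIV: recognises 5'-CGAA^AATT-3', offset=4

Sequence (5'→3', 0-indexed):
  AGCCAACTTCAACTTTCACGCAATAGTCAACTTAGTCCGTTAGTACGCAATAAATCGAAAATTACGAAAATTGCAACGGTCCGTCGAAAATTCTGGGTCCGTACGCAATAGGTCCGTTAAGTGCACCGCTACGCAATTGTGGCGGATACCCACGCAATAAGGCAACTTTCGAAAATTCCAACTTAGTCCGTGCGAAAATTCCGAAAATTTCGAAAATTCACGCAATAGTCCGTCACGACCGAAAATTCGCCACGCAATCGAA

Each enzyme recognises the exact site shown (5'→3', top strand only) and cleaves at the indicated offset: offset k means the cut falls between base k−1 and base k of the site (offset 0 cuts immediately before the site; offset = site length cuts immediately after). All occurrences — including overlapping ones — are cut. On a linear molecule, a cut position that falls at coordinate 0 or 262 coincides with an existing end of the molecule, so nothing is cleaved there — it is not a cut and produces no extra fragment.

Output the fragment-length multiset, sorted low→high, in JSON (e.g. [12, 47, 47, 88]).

Site scan:
  MvoVI ACGCAAT/6: at [17, 44, 102, 130, 151, 219, 251] ⇒ [23, 50, 108, 136, 157, 225, 257]
  ZebX GTCCGT/5: at [34, 78, 96, 111, 185, 227] ⇒ [39, 83, 101, 116, 190, 232]
  XjeVI CAACTT/5: at [3, 9, 27, 162, 178] ⇒ [8, 14, 32, 167, 183]
  YnoIV CGAAAATT/4: at [55, 64, 84, 169, 192, 201, 210, 239] ⇒ [59, 68, 88, 173, 196, 205, 214, 243]

Pooled cuts: [8, 14, 23, 32, 39, 50, 59, 68, 83, 88, 101, 108, 116, 136, 157, 167, 173, 183, 190, 196, 205, 214, 225, 232, 243, 257]

Fragments:
  [0,8): 8 bp
  [8,14): 6 bp
  [14,23): 9 bp
  [23,32): 9 bp
  [32,39): 7 bp
  [39,50): 11 bp
  [50,59): 9 bp
  [59,68): 9 bp
  [68,83): 15 bp
  [83,88): 5 bp
  [88,101): 13 bp
  [101,108): 7 bp
  [108,116): 8 bp
  [116,136): 20 bp
  [136,157): 21 bp
  [157,167): 10 bp
  [167,173): 6 bp
  [173,183): 10 bp
  [183,190): 7 bp
  [190,196): 6 bp
  [196,205): 9 bp
  [205,214): 9 bp
  [214,225): 11 bp
  [225,232): 7 bp
  [232,243): 11 bp
  [243,257): 14 bp
  [257,262): 5 bp

[5,5,6,6,6,7,7,7,7,8,8,9,9,9,9,9,9,10,10,11,11,11,13,14,15,20,21]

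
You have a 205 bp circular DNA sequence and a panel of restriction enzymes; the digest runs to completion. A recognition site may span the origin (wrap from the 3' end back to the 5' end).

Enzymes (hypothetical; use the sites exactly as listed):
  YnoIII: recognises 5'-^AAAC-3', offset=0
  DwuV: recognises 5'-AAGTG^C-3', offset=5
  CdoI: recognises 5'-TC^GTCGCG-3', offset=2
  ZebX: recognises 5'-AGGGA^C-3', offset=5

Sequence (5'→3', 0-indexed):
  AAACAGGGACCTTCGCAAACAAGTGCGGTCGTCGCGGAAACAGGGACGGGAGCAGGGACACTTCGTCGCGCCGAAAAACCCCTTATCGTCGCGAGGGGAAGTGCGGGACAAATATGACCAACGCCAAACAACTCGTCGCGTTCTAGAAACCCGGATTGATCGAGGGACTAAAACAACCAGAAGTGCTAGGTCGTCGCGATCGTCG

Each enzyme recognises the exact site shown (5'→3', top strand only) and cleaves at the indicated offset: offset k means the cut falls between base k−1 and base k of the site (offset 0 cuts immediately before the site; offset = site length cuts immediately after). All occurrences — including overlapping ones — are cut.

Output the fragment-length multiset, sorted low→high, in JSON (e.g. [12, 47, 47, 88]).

[3,5,6,7,7,7,9,9,9,9,11,12,12,12,13,15,16,21,22]

Site scan:
  YnoIII (AAAC, off=0): starts [0, 16, 37, 75, 125, 146, 170] → cuts [0, 16, 37, 75, 125, 146, 170]
  DwuV (AAGTGC, off=5): starts [20, 98, 180] → cuts [25, 103, 185]
  CdoI (TCGTCGCG, off=2): starts [28, 62, 85, 132, 190] → cuts [30, 64, 87, 134, 192]
  ZebX (AGGGAC, off=5): starts [4, 41, 53, 162] → cuts [9, 46, 58, 167]

Pooled cuts: [0, 9, 16, 25, 30, 37, 46, 58, 64, 75, 87, 103, 125, 134, 146, 167, 170, 185, 192]

Fragment lengths:
  0→9: 9 bp
  9→16: 7 bp
  16→25: 9 bp
  25→30: 5 bp
  30→37: 7 bp
  37→46: 9 bp
  46→58: 12 bp
  58→64: 6 bp
  64→75: 11 bp
  75→87: 12 bp
  87→103: 16 bp
  103→125: 22 bp
  125→134: 9 bp
  134→146: 12 bp
  146→167: 21 bp
  167→170: 3 bp
  170→185: 15 bp
  185→192: 7 bp
  192→0 (wrap): 205-192+0 = 13 bp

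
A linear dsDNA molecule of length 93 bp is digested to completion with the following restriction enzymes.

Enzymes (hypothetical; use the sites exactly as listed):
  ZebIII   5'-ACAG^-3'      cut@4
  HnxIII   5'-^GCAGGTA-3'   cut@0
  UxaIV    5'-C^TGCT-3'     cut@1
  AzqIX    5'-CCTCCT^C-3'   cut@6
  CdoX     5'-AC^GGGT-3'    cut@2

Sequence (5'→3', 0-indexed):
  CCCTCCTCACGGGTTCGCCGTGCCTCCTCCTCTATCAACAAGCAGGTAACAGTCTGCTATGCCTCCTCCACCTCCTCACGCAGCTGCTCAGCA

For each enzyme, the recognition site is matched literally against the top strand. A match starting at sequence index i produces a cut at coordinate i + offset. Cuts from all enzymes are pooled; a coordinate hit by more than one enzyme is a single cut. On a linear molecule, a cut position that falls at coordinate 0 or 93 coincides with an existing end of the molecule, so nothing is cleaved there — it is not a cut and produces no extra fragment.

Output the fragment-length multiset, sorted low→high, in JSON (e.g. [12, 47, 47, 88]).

Scan for sites:
  ZebIII ACAG/4: at [48] ⇒ [52]
  HnxIII GCAGGTA/0: at [41] ⇒ [41]
  UxaIV CTGCT/1: at [53, 83] ⇒ [54, 84]
  AzqIX CCTCCTC/6: at [1, 22, 25, 61, 70] ⇒ [7, 28, 31, 67, 76]
  CdoX ACGGGT/2: at [8] ⇒ [10]

All cut coordinates (distinct, sorted): [7, 10, 28, 31, 41, 52, 54, 67, 76, 84]

Fragments:
  [0,7): 7 bp
  [7,10): 3 bp
  [10,28): 18 bp
  [28,31): 3 bp
  [31,41): 10 bp
  [41,52): 11 bp
  [52,54): 2 bp
  [54,67): 13 bp
  [67,76): 9 bp
  [76,84): 8 bp
  [84,93): 9 bp

[2,3,3,7,8,9,9,10,11,13,18]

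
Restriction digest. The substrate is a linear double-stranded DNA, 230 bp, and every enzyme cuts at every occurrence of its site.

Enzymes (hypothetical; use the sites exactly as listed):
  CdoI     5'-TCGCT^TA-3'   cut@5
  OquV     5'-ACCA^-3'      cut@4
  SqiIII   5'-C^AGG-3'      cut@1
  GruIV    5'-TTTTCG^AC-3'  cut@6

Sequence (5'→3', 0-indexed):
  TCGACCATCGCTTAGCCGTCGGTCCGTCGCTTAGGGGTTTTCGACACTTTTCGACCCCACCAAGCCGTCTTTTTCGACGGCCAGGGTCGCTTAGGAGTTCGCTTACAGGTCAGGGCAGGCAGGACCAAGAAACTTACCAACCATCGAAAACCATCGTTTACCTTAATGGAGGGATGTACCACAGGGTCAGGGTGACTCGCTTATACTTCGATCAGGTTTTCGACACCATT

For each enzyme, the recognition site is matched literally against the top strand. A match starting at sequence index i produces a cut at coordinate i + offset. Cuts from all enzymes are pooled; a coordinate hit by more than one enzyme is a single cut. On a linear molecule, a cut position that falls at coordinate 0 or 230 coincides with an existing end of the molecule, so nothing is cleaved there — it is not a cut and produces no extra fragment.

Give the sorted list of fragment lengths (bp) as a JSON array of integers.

[1,2,3,4,4,5,5,5,6,6,6,7,7,9,9,9,10,10,12,12,12,12,13,14,19,28]

Per-enzyme occurrences:
  CdoI TCGCTTA/5: at [7, 26, 86, 98, 196] ⇒ [12, 31, 91, 103, 201]
  OquV ACCA/4: at [3, 58, 123, 135, 139, 149, 177, 224] ⇒ [7, 62, 127, 139, 143, 153, 181, 228]
  SqiIII CAGG/1: at [81, 105, 110, 115, 119, 181, 187, 212] ⇒ [82, 106, 111, 116, 120, 182, 188, 213]
  GruIV TTTTCGAC/6: at [37, 47, 70, 216] ⇒ [43, 53, 76, 222]

All cut coordinates (distinct, sorted): [7, 12, 31, 43, 53, 62, 76, 82, 91, 103, 106, 111, 116, 120, 127, 139, 143, 153, 181, 182, 188, 201, 213, 222, 228]

Fragment lengths:
  [0,7): 7 bp
  [7,12): 5 bp
  [12,31): 19 bp
  [31,43): 12 bp
  [43,53): 10 bp
  [53,62): 9 bp
  [62,76): 14 bp
  [76,82): 6 bp
  [82,91): 9 bp
  [91,103): 12 bp
  [103,106): 3 bp
  [106,111): 5 bp
  [111,116): 5 bp
  [116,120): 4 bp
  [120,127): 7 bp
  [127,139): 12 bp
  [139,143): 4 bp
  [143,153): 10 bp
  [153,181): 28 bp
  [181,182): 1 bp
  [182,188): 6 bp
  [188,201): 13 bp
  [201,213): 12 bp
  [213,222): 9 bp
  [222,228): 6 bp
  [228,230): 2 bp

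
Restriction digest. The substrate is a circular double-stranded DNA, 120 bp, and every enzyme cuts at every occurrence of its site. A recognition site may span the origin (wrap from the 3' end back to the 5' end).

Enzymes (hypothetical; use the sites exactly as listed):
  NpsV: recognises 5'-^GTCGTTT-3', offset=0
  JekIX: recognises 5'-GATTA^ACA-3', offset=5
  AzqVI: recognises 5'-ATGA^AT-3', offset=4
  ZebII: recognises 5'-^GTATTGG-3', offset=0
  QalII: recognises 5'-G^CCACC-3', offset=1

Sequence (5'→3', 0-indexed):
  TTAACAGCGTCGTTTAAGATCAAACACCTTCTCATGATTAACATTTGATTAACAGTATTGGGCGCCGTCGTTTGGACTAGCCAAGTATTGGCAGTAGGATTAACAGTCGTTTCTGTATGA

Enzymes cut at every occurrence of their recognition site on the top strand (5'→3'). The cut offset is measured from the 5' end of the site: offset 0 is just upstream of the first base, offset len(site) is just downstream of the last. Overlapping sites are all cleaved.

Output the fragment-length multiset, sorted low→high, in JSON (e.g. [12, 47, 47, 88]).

[3,3,5,11,12,18,18,18,32]

Scan for sites:
  NpsV (GTCGTTT, off=0): starts [8, 66, 105] → cuts [8, 66, 105]
  JekIX (GATTAACA, off=5): starts [35, 46, 97, 118] → cuts [3, 40, 51, 102]
  AzqVI (ATGAAT, off=4): no sites
  ZebII (GTATTGG, off=0): starts [54, 84] → cuts [54, 84]
  QalII (GCCACC, off=1): no sites

Pooled cuts: [3, 8, 40, 51, 54, 66, 84, 102, 105]

Fragment lengths:
  3→8: 5 bp
  8→40: 32 bp
  40→51: 11 bp
  51→54: 3 bp
  54→66: 12 bp
  66→84: 18 bp
  84→102: 18 bp
  102→105: 3 bp
  105→3 (wrap): 120-105+3 = 18 bp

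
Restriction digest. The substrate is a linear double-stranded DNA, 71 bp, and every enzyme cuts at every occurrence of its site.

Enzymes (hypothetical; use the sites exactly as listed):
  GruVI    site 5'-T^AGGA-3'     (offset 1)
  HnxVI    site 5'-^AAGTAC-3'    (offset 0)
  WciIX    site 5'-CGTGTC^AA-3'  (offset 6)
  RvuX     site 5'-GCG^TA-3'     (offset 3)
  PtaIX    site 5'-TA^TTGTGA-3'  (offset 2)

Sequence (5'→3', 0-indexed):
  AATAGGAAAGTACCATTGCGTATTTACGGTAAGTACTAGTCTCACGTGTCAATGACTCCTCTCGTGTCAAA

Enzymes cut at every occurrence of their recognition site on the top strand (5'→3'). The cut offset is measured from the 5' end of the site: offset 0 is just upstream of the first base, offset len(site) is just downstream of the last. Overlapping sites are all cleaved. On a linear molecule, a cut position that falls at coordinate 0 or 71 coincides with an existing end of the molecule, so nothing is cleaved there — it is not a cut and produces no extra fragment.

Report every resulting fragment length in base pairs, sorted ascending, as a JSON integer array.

[3,3,4,10,13,18,20]

Site scan:
  GruVI (TAGGA, off=1): starts [2] → cuts [3]
  HnxVI (AAGTAC, off=0): starts [7, 30] → cuts [7, 30]
  WciIX (CGTGTCAA, off=6): starts [44, 62] → cuts [50, 68]
  RvuX (GCGTA, off=3): starts [17] → cuts [20]
  PtaIX (TATTGTGA, off=2): no sites

All cut coordinates (distinct, sorted): [3, 7, 20, 30, 50, 68]

Fragment lengths:
  [0,3): 3 bp
  [3,7): 4 bp
  [7,20): 13 bp
  [20,30): 10 bp
  [30,50): 20 bp
  [50,68): 18 bp
  [68,71): 3 bp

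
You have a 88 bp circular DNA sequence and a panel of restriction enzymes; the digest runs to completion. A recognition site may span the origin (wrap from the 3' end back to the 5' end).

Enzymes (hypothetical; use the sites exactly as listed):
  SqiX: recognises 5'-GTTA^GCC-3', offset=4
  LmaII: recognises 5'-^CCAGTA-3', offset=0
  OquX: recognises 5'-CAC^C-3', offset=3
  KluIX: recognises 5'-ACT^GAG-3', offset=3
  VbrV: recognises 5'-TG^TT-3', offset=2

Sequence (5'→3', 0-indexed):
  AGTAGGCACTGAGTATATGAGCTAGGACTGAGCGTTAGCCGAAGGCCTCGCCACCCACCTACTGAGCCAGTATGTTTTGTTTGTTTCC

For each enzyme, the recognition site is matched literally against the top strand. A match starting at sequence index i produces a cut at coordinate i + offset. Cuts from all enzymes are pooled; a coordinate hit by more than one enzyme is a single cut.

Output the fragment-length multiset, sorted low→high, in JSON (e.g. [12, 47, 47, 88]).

Scan for sites:
  SqiX (GTTAGCC, off=4): starts [33] → cuts [37]
  LmaII (CCAGTA, off=0): starts [66, 86] → cuts [66, 86]
  OquX (CACC, off=3): starts [51, 55] → cuts [54, 58]
  KluIX (ACTGAG, off=3): starts [7, 26, 60] → cuts [10, 29, 63]
  VbrV (TGTT, off=2): starts [72, 77, 81] → cuts [74, 79, 83]

All cut coordinates (distinct, sorted): [10, 29, 37, 54, 58, 63, 66, 74, 79, 83, 86]

Fragments:
  10→29: 19 bp
  29→37: 8 bp
  37→54: 17 bp
  54→58: 4 bp
  58→63: 5 bp
  63→66: 3 bp
  66→74: 8 bp
  74→79: 5 bp
  79→83: 4 bp
  83→86: 3 bp
  86→10 (wrap): 88-86+10 = 12 bp

[3,3,4,4,5,5,8,8,12,17,19]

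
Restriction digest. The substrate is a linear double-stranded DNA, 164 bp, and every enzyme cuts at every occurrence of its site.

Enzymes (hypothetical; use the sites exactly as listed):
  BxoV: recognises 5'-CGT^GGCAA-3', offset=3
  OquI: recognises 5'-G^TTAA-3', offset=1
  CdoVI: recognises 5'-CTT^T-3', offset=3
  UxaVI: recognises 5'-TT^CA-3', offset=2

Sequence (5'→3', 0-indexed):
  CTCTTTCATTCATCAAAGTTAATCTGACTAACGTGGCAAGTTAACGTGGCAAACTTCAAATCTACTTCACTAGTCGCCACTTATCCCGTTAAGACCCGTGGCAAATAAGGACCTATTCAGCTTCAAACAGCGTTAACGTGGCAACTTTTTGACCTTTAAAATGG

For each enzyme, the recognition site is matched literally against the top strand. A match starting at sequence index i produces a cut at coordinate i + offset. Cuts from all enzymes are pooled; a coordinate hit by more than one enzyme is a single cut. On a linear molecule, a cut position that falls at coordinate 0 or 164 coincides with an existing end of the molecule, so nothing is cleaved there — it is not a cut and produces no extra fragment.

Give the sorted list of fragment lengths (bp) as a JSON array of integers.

Per-enzyme occurrences:
  BxoV CGTGGCAA/3: at [31, 44, 96, 136] ⇒ [34, 47, 99, 139]
  OquI GTTAA/1: at [17, 39, 87, 131] ⇒ [18, 40, 88, 132]
  CdoVI CTTT/3: at [2, 144, 153] ⇒ [5, 147, 156]
  UxaVI TTCA/2: at [4, 8, 54, 65, 115, 121] ⇒ [6, 10, 56, 67, 117, 123]

All cut coordinates (distinct, sorted): [5, 6, 10, 18, 34, 40, 47, 56, 67, 88, 99, 117, 123, 132, 139, 147, 156]

Fragment lengths:
  [0,5): 5 bp
  [5,6): 1 bp
  [6,10): 4 bp
  [10,18): 8 bp
  [18,34): 16 bp
  [34,40): 6 bp
  [40,47): 7 bp
  [47,56): 9 bp
  [56,67): 11 bp
  [67,88): 21 bp
  [88,99): 11 bp
  [99,117): 18 bp
  [117,123): 6 bp
  [123,132): 9 bp
  [132,139): 7 bp
  [139,147): 8 bp
  [147,156): 9 bp
  [156,164): 8 bp

[1,4,5,6,6,7,7,8,8,8,9,9,9,11,11,16,18,21]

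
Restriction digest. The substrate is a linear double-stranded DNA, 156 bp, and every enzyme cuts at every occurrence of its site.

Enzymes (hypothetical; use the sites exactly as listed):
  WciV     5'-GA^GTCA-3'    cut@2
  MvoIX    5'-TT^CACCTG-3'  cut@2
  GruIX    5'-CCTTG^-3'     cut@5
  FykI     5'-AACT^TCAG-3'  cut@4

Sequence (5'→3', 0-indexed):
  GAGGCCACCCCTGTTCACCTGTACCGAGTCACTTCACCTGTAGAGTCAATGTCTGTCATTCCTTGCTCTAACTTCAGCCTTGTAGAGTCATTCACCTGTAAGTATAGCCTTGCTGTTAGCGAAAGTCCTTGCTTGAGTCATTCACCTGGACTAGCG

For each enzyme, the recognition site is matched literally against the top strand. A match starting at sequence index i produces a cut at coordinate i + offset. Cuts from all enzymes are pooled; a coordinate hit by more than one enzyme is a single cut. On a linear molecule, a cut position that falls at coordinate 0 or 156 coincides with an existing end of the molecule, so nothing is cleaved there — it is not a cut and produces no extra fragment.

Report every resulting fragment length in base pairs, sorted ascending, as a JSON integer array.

[4,5,6,6,7,8,9,10,12,14,15,19,20,21]

Scan for sites:
  WciV GAGTCA/2: at [25, 42, 84, 134] ⇒ [27, 44, 86, 136]
  MvoIX TTCACCTG/2: at [13, 32, 90, 140] ⇒ [15, 34, 92, 142]
  GruIX CCTTG/5: at [60, 77, 107, 126] ⇒ [65, 82, 112, 131]
  FykI AACTTCAG/4: at [69] ⇒ [73]

Pooled cuts: [15, 27, 34, 44, 65, 73, 82, 86, 92, 112, 131, 136, 142]

Fragment lengths:
  [0,15): 15 bp
  [15,27): 12 bp
  [27,34): 7 bp
  [34,44): 10 bp
  [44,65): 21 bp
  [65,73): 8 bp
  [73,82): 9 bp
  [82,86): 4 bp
  [86,92): 6 bp
  [92,112): 20 bp
  [112,131): 19 bp
  [131,136): 5 bp
  [136,142): 6 bp
  [142,156): 14 bp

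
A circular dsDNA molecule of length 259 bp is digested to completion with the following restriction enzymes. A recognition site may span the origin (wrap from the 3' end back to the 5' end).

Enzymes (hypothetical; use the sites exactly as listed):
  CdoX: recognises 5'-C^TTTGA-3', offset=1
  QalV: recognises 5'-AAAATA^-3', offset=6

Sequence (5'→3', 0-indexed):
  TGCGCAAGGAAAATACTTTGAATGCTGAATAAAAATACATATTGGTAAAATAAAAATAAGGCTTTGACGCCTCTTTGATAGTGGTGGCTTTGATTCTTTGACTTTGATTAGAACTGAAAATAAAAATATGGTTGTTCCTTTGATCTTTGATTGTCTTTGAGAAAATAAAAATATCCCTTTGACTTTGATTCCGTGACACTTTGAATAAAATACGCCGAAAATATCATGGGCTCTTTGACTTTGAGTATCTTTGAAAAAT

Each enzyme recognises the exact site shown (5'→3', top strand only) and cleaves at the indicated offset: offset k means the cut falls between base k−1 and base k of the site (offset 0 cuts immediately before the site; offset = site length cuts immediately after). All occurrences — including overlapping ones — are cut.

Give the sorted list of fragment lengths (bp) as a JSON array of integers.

Site scan:
  CdoX CTTTGA/1: at [15, 61, 72, 87, 95, 101, 137, 144, 154, 176, 182, 198, 232, 238, 248] ⇒ [16, 62, 73, 88, 96, 102, 138, 145, 155, 177, 183, 199, 233, 239, 249]
  QalV AAAATA/6: at [9, 31, 46, 52, 116, 122, 161, 167, 206, 217] ⇒ [15, 37, 52, 58, 122, 128, 167, 173, 212, 223]

All cut coordinates (distinct, sorted): [15, 16, 37, 52, 58, 62, 73, 88, 96, 102, 122, 128, 138, 145, 155, 167, 173, 177, 183, 199, 212, 223, 233, 239, 249]

Fragment lengths:
  15→16: 1 bp
  16→37: 21 bp
  37→52: 15 bp
  52→58: 6 bp
  58→62: 4 bp
  62→73: 11 bp
  73→88: 15 bp
  88→96: 8 bp
  96→102: 6 bp
  102→122: 20 bp
  122→128: 6 bp
  128→138: 10 bp
  138→145: 7 bp
  145→155: 10 bp
  155→167: 12 bp
  167→173: 6 bp
  173→177: 4 bp
  177→183: 6 bp
  183→199: 16 bp
  199→212: 13 bp
  212→223: 11 bp
  223→233: 10 bp
  233→239: 6 bp
  239→249: 10 bp
  249→15 (wrap): 259-249+15 = 25 bp

[1,4,4,6,6,6,6,6,6,7,8,10,10,10,10,11,11,12,13,15,15,16,20,21,25]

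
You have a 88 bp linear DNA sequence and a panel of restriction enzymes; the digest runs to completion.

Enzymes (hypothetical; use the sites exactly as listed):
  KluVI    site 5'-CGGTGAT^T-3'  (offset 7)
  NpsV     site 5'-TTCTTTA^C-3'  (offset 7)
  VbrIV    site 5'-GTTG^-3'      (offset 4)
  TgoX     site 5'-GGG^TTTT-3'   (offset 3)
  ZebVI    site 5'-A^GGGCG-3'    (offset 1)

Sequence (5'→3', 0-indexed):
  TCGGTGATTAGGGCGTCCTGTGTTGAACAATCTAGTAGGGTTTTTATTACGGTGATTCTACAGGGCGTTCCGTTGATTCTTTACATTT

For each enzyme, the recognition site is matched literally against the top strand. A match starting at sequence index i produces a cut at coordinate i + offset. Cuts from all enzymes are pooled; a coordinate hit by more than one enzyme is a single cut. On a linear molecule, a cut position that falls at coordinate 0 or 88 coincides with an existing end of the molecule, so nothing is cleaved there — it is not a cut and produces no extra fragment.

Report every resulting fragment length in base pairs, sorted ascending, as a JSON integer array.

[2,5,6,8,8,13,15,15,16]

Per-enzyme occurrences:
  KluVI CGGTGATT/7: at [1, 49] ⇒ [8, 56]
  NpsV TTCTTTAC/7: at [76] ⇒ [83]
  VbrIV GTTG/4: at [21, 71] ⇒ [25, 75]
  TgoX GGGTTTT/3: at [37] ⇒ [40]
  ZebVI AGGGCG/1: at [9, 61] ⇒ [10, 62]

All cut coordinates (distinct, sorted): [8, 10, 25, 40, 56, 62, 75, 83]

Fragments:
  [0,8): 8 bp
  [8,10): 2 bp
  [10,25): 15 bp
  [25,40): 15 bp
  [40,56): 16 bp
  [56,62): 6 bp
  [62,75): 13 bp
  [75,83): 8 bp
  [83,88): 5 bp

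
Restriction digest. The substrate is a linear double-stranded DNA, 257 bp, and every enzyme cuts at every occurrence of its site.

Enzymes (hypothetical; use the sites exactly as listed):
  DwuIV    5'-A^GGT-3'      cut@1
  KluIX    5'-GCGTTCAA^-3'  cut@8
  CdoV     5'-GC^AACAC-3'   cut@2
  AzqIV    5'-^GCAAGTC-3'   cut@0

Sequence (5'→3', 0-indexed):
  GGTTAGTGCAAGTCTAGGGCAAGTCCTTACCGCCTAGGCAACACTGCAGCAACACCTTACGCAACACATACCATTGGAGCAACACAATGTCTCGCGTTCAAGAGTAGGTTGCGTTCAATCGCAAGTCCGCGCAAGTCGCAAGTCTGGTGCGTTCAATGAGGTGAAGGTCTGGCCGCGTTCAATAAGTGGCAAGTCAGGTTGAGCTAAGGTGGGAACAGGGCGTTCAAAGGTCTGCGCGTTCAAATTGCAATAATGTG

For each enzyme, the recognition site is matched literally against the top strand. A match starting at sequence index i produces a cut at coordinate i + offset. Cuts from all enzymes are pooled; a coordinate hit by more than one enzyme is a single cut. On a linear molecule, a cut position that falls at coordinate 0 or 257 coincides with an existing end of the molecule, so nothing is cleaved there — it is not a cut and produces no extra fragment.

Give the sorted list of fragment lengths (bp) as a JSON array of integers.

Site scan:
  DwuIV (AGGT, off=1): starts [105, 158, 164, 195, 206, 227] → cuts [106, 159, 165, 196, 207, 228]
  KluIX (GCGTTCAA, off=8): starts [93, 110, 148, 174, 219, 235] → cuts [101, 118, 156, 182, 227, 243]
  CdoV (GCAACAC, off=2): starts [37, 48, 60, 78] → cuts [39, 50, 62, 80]
  AzqIV (GCAAGTC, off=0): starts [7, 18, 120, 130, 137, 188] → cuts [7, 18, 120, 130, 137, 188]

Pooled cuts: [7, 18, 39, 50, 62, 80, 101, 106, 118, 120, 130, 137, 156, 159, 165, 182, 188, 196, 207, 227, 228, 243]

Fragments:
  [0,7): 7 bp
  [7,18): 11 bp
  [18,39): 21 bp
  [39,50): 11 bp
  [50,62): 12 bp
  [62,80): 18 bp
  [80,101): 21 bp
  [101,106): 5 bp
  [106,118): 12 bp
  [118,120): 2 bp
  [120,130): 10 bp
  [130,137): 7 bp
  [137,156): 19 bp
  [156,159): 3 bp
  [159,165): 6 bp
  [165,182): 17 bp
  [182,188): 6 bp
  [188,196): 8 bp
  [196,207): 11 bp
  [207,227): 20 bp
  [227,228): 1 bp
  [228,243): 15 bp
  [243,257): 14 bp

[1,2,3,5,6,6,7,7,8,10,11,11,11,12,12,14,15,17,18,19,20,21,21]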